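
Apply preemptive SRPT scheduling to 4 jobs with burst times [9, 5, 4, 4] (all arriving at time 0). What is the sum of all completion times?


Since all jobs arrive at t=0, SRPT equals SPT ordering.
SPT order: [4, 4, 5, 9]
Completion times:
  Job 1: p=4, C=4
  Job 2: p=4, C=8
  Job 3: p=5, C=13
  Job 4: p=9, C=22
Total completion time = 4 + 8 + 13 + 22 = 47

47


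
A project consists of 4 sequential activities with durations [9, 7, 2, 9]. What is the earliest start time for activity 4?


Activity 4 starts after activities 1 through 3 complete.
Predecessor durations: [9, 7, 2]
ES = 9 + 7 + 2 = 18

18


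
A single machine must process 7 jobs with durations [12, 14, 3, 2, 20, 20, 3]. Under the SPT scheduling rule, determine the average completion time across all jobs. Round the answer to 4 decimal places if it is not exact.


Sort jobs by processing time (SPT order): [2, 3, 3, 12, 14, 20, 20]
Compute completion times sequentially:
  Job 1: processing = 2, completes at 2
  Job 2: processing = 3, completes at 5
  Job 3: processing = 3, completes at 8
  Job 4: processing = 12, completes at 20
  Job 5: processing = 14, completes at 34
  Job 6: processing = 20, completes at 54
  Job 7: processing = 20, completes at 74
Sum of completion times = 197
Average completion time = 197/7 = 28.1429

28.1429


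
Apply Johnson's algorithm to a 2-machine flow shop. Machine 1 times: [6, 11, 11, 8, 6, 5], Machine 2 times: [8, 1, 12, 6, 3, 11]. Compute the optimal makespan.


Apply Johnson's rule:
  Group 1 (a <= b): [(6, 5, 11), (1, 6, 8), (3, 11, 12)]
  Group 2 (a > b): [(4, 8, 6), (5, 6, 3), (2, 11, 1)]
Optimal job order: [6, 1, 3, 4, 5, 2]
Schedule:
  Job 6: M1 done at 5, M2 done at 16
  Job 1: M1 done at 11, M2 done at 24
  Job 3: M1 done at 22, M2 done at 36
  Job 4: M1 done at 30, M2 done at 42
  Job 5: M1 done at 36, M2 done at 45
  Job 2: M1 done at 47, M2 done at 48
Makespan = 48

48


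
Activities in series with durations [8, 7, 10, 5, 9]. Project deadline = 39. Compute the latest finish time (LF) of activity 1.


LF(activity 1) = deadline - sum of successor durations
Successors: activities 2 through 5 with durations [7, 10, 5, 9]
Sum of successor durations = 31
LF = 39 - 31 = 8

8


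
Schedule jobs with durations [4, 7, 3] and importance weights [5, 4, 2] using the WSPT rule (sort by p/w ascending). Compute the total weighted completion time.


Compute p/w ratios and sort ascending (WSPT): [(4, 5), (3, 2), (7, 4)]
Compute weighted completion times:
  Job (p=4,w=5): C=4, w*C=5*4=20
  Job (p=3,w=2): C=7, w*C=2*7=14
  Job (p=7,w=4): C=14, w*C=4*14=56
Total weighted completion time = 90

90


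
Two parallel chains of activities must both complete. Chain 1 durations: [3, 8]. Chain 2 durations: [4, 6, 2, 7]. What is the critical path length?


Path A total = 3 + 8 = 11
Path B total = 4 + 6 + 2 + 7 = 19
Critical path = longest path = max(11, 19) = 19

19


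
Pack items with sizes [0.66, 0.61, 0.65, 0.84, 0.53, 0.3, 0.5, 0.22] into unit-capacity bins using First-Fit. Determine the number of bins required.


Place items sequentially using First-Fit:
  Item 0.66 -> new Bin 1
  Item 0.61 -> new Bin 2
  Item 0.65 -> new Bin 3
  Item 0.84 -> new Bin 4
  Item 0.53 -> new Bin 5
  Item 0.3 -> Bin 1 (now 0.96)
  Item 0.5 -> new Bin 6
  Item 0.22 -> Bin 2 (now 0.83)
Total bins used = 6

6


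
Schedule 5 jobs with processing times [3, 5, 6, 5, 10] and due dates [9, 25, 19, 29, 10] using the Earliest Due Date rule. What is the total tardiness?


Sort by due date (EDD order): [(3, 9), (10, 10), (6, 19), (5, 25), (5, 29)]
Compute completion times and tardiness:
  Job 1: p=3, d=9, C=3, tardiness=max(0,3-9)=0
  Job 2: p=10, d=10, C=13, tardiness=max(0,13-10)=3
  Job 3: p=6, d=19, C=19, tardiness=max(0,19-19)=0
  Job 4: p=5, d=25, C=24, tardiness=max(0,24-25)=0
  Job 5: p=5, d=29, C=29, tardiness=max(0,29-29)=0
Total tardiness = 3

3


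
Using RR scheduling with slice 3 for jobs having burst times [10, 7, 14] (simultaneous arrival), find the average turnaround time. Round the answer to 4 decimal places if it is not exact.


Time quantum = 3
Execution trace:
  J1 runs 3 units, time = 3
  J2 runs 3 units, time = 6
  J3 runs 3 units, time = 9
  J1 runs 3 units, time = 12
  J2 runs 3 units, time = 15
  J3 runs 3 units, time = 18
  J1 runs 3 units, time = 21
  J2 runs 1 units, time = 22
  J3 runs 3 units, time = 25
  J1 runs 1 units, time = 26
  J3 runs 3 units, time = 29
  J3 runs 2 units, time = 31
Finish times: [26, 22, 31]
Average turnaround = 79/3 = 26.3333

26.3333


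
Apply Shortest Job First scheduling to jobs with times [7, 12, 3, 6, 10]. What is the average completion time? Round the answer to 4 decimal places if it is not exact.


SJF order (ascending): [3, 6, 7, 10, 12]
Completion times:
  Job 1: burst=3, C=3
  Job 2: burst=6, C=9
  Job 3: burst=7, C=16
  Job 4: burst=10, C=26
  Job 5: burst=12, C=38
Average completion = 92/5 = 18.4

18.4


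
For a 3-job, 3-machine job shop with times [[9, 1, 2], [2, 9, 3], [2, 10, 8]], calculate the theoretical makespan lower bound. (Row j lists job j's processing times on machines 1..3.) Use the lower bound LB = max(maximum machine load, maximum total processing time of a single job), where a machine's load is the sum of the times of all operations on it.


Machine loads:
  Machine 1: 9 + 2 + 2 = 13
  Machine 2: 1 + 9 + 10 = 20
  Machine 3: 2 + 3 + 8 = 13
Max machine load = 20
Job totals:
  Job 1: 12
  Job 2: 14
  Job 3: 20
Max job total = 20
Lower bound = max(20, 20) = 20

20


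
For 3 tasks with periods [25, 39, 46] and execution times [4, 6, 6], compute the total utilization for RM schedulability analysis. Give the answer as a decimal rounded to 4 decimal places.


Compute individual utilizations (exact fractions):
  Task 1: C/T = 4/25 (approx. 0.16)
  Task 2: C/T = 6/39 = 2/13 (approx. 0.1538)
  Task 3: C/T = 6/46 = 3/23 (approx. 0.1304)
Total utilization U = 4/25 + 2/13 + 3/23 = 3321/7475
Rounded to 4 decimal places: U = 0.4443
RM (Liu & Layland) bound for 3 tasks = 0.779763; compare with U = 3321/7475 (approx. 0.444281)
U <= bound, so schedulable by RM sufficient condition.

0.4443


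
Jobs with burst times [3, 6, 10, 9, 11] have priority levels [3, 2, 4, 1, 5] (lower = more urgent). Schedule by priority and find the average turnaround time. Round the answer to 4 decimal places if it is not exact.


Sort by priority (ascending = highest first):
Order: [(1, 9), (2, 6), (3, 3), (4, 10), (5, 11)]
Completion times:
  Priority 1, burst=9, C=9
  Priority 2, burst=6, C=15
  Priority 3, burst=3, C=18
  Priority 4, burst=10, C=28
  Priority 5, burst=11, C=39
Average turnaround = 109/5 = 21.8

21.8


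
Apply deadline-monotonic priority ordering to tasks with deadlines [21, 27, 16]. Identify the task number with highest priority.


Sort tasks by relative deadline (ascending):
  Task 3: deadline = 16
  Task 1: deadline = 21
  Task 2: deadline = 27
Priority order (highest first): [3, 1, 2]
Highest priority task = 3

3


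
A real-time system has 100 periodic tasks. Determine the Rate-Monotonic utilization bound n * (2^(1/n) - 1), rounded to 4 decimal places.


Compute 2^(1/100) = 1.0069555501
Subtract 1: 1.0069555501 - 1 = 0.0069555501
Multiply by n: 100 * 0.0069555501 = 0.6955550100
Round to 4 dp: 0.6956

0.6956


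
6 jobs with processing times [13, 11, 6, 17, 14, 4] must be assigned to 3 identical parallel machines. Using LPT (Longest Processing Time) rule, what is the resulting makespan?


Sort jobs in decreasing order (LPT): [17, 14, 13, 11, 6, 4]
Assign each job to the least loaded machine:
  Machine 1: jobs [17, 4], load = 21
  Machine 2: jobs [14, 6], load = 20
  Machine 3: jobs [13, 11], load = 24
Makespan = max load = 24

24


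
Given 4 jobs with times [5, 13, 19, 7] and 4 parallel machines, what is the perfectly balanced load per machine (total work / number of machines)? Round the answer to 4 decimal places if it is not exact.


Total processing time = 5 + 13 + 19 + 7 = 44
Number of machines = 4
Ideal balanced load = 44 / 4 = 11.0

11.0


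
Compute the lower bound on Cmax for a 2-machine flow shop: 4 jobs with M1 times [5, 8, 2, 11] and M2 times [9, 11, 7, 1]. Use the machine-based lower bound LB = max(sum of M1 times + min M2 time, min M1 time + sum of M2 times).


LB1 = sum(M1 times) + min(M2 times) = 26 + 1 = 27
LB2 = min(M1 times) + sum(M2 times) = 2 + 28 = 30
Lower bound = max(LB1, LB2) = max(27, 30) = 30

30


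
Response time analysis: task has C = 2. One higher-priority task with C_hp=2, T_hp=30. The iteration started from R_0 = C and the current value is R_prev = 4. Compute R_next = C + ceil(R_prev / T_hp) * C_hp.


R_next = C + ceil(R_prev / T_hp) * C_hp
ceil(4 / 30) = ceil(0.1333) = 1
Interference = 1 * 2 = 2
R_next = 2 + 2 = 4
R_next = R_prev, so the iteration has converged (response time = 4).

4


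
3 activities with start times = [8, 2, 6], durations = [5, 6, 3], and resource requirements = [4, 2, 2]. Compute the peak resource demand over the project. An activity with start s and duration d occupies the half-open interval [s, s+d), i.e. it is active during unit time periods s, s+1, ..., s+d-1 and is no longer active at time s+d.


Each activity i is active on [start_i, start_i + duration_i).
Compute total resource usage per time slot:
  t=0: active resources = [], total = 0
  t=1: active resources = [], total = 0
  t=2: active resources = [2], total = 2
  t=3: active resources = [2], total = 2
  t=4: active resources = [2], total = 2
  t=5: active resources = [2], total = 2
  t=6: active resources = [2, 2], total = 4
  t=7: active resources = [2, 2], total = 4
  t=8: active resources = [4, 2], total = 6
  t=9: active resources = [4], total = 4
  t=10: active resources = [4], total = 4
  t=11: active resources = [4], total = 4
  t=12: active resources = [4], total = 4
Peak resource demand = 6

6


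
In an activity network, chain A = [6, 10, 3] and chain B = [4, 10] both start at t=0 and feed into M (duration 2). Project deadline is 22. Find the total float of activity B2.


Forward pass: ES(B2) = sum of predecessors on chain B = 4
EF = ES + duration = 4 + 10 = 14
Backward pass: LF(M) = deadline = 22; LS(M) = 22 - 2 = 20
LF(B2) = LS(M) - sum(successors on chain B) = 20 - 0 = 20
LS = LF - duration = 20 - 10 = 10
Total float = LS - ES = 10 - 4 = 6

6


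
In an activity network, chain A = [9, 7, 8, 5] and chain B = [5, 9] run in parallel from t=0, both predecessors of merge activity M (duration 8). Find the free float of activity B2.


ES(B2) = sum of predecessors on chain B = 5
EF(B2) = ES + duration = 5 + 9 = 14
Successor of B2 is M. ES(M) = max(sum(A), sum(B)) = max(29, 14) = 29
Free float = ES(successor) - EF(current) = 29 - 14 = 15

15


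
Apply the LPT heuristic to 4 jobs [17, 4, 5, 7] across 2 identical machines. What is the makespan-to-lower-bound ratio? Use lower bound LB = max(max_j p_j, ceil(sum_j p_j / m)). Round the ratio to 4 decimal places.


LPT order: [17, 7, 5, 4]
Machine loads after assignment: [17, 16]
LPT makespan = 17
Lower bound = max(max_job, ceil(total/2)) = max(17, 17) = 17
Ratio = 17 / 17 = 1.0

1.0


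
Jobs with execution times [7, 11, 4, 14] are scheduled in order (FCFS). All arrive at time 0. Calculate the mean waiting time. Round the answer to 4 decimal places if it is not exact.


FCFS order (as given): [7, 11, 4, 14]
Waiting times:
  Job 1: wait = 0
  Job 2: wait = 7
  Job 3: wait = 18
  Job 4: wait = 22
Sum of waiting times = 47
Average waiting time = 47/4 = 11.75

11.75


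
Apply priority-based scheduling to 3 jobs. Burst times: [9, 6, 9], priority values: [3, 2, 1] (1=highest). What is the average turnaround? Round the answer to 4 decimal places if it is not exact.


Sort by priority (ascending = highest first):
Order: [(1, 9), (2, 6), (3, 9)]
Completion times:
  Priority 1, burst=9, C=9
  Priority 2, burst=6, C=15
  Priority 3, burst=9, C=24
Average turnaround = 48/3 = 16.0

16.0


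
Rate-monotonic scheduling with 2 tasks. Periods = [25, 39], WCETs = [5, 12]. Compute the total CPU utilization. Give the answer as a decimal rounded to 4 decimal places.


Compute individual utilizations (exact fractions):
  Task 1: C/T = 5/25 = 1/5 (approx. 0.2)
  Task 2: C/T = 12/39 = 4/13 (approx. 0.3077)
Total utilization U = 1/5 + 4/13 = 33/65
Rounded to 4 decimal places: U = 0.5077
RM (Liu & Layland) bound for 2 tasks = 0.828427; compare with U = 33/65 (approx. 0.507692)
U <= bound, so schedulable by RM sufficient condition.

0.5077


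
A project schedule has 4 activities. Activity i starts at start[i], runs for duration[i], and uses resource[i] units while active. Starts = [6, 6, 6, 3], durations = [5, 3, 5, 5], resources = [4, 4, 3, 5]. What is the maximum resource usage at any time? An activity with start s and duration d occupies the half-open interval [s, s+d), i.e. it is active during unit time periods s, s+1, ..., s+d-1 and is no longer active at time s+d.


Each activity i is active on [start_i, start_i + duration_i).
Compute total resource usage per time slot:
  t=0: active resources = [], total = 0
  t=1: active resources = [], total = 0
  t=2: active resources = [], total = 0
  t=3: active resources = [5], total = 5
  t=4: active resources = [5], total = 5
  t=5: active resources = [5], total = 5
  t=6: active resources = [4, 4, 3, 5], total = 16
  t=7: active resources = [4, 4, 3, 5], total = 16
  t=8: active resources = [4, 4, 3], total = 11
  t=9: active resources = [4, 3], total = 7
  t=10: active resources = [4, 3], total = 7
Peak resource demand = 16

16


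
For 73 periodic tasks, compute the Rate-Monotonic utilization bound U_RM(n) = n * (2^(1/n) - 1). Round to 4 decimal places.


Compute 2^(1/73) = 1.0095403890
Subtract 1: 1.0095403890 - 1 = 0.0095403890
Multiply by n: 73 * 0.0095403890 = 0.6964483970
Round to 4 dp: 0.6964

0.6964


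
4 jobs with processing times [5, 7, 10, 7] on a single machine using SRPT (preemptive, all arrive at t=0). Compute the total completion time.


Since all jobs arrive at t=0, SRPT equals SPT ordering.
SPT order: [5, 7, 7, 10]
Completion times:
  Job 1: p=5, C=5
  Job 2: p=7, C=12
  Job 3: p=7, C=19
  Job 4: p=10, C=29
Total completion time = 5 + 12 + 19 + 29 = 65

65


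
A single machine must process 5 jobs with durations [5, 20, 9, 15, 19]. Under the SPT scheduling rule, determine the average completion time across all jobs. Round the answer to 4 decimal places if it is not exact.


Sort jobs by processing time (SPT order): [5, 9, 15, 19, 20]
Compute completion times sequentially:
  Job 1: processing = 5, completes at 5
  Job 2: processing = 9, completes at 14
  Job 3: processing = 15, completes at 29
  Job 4: processing = 19, completes at 48
  Job 5: processing = 20, completes at 68
Sum of completion times = 164
Average completion time = 164/5 = 32.8

32.8


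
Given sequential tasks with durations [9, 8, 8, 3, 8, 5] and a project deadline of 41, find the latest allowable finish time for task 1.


LF(activity 1) = deadline - sum of successor durations
Successors: activities 2 through 6 with durations [8, 8, 3, 8, 5]
Sum of successor durations = 32
LF = 41 - 32 = 9

9


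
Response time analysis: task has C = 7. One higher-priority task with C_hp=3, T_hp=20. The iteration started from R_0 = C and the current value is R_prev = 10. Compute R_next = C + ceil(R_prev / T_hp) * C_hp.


R_next = C + ceil(R_prev / T_hp) * C_hp
ceil(10 / 20) = ceil(0.5) = 1
Interference = 1 * 3 = 3
R_next = 7 + 3 = 10
R_next = R_prev, so the iteration has converged (response time = 10).

10


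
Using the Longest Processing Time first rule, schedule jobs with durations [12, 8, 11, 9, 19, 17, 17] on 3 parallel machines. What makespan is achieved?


Sort jobs in decreasing order (LPT): [19, 17, 17, 12, 11, 9, 8]
Assign each job to the least loaded machine:
  Machine 1: jobs [19, 9, 8], load = 36
  Machine 2: jobs [17, 12], load = 29
  Machine 3: jobs [17, 11], load = 28
Makespan = max load = 36

36


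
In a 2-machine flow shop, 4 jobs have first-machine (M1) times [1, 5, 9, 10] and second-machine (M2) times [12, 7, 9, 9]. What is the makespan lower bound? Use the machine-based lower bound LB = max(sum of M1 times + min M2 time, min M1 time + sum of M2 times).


LB1 = sum(M1 times) + min(M2 times) = 25 + 7 = 32
LB2 = min(M1 times) + sum(M2 times) = 1 + 37 = 38
Lower bound = max(LB1, LB2) = max(32, 38) = 38

38


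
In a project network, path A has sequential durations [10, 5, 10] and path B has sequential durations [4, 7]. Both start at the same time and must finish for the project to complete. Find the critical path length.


Path A total = 10 + 5 + 10 = 25
Path B total = 4 + 7 = 11
Critical path = longest path = max(25, 11) = 25

25


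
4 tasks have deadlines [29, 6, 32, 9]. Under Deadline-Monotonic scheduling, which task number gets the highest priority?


Sort tasks by relative deadline (ascending):
  Task 2: deadline = 6
  Task 4: deadline = 9
  Task 1: deadline = 29
  Task 3: deadline = 32
Priority order (highest first): [2, 4, 1, 3]
Highest priority task = 2

2


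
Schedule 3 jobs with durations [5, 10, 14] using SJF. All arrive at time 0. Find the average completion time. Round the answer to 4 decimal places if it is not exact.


SJF order (ascending): [5, 10, 14]
Completion times:
  Job 1: burst=5, C=5
  Job 2: burst=10, C=15
  Job 3: burst=14, C=29
Average completion = 49/3 = 16.3333

16.3333


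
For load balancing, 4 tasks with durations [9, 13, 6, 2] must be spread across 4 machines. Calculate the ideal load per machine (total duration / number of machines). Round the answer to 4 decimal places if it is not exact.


Total processing time = 9 + 13 + 6 + 2 = 30
Number of machines = 4
Ideal balanced load = 30 / 4 = 7.5

7.5


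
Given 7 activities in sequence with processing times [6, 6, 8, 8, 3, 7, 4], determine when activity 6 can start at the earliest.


Activity 6 starts after activities 1 through 5 complete.
Predecessor durations: [6, 6, 8, 8, 3]
ES = 6 + 6 + 8 + 8 + 3 = 31

31


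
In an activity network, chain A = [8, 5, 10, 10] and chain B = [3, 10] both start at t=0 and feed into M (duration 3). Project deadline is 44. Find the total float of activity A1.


Forward pass: ES(A1) = sum of predecessors on chain A = 0
EF = ES + duration = 0 + 8 = 8
Backward pass: LF(M) = deadline = 44; LS(M) = 44 - 3 = 41
LF(A1) = LS(M) - sum(successors on chain A) = 41 - 25 = 16
LS = LF - duration = 16 - 8 = 8
Total float = LS - ES = 8 - 0 = 8

8


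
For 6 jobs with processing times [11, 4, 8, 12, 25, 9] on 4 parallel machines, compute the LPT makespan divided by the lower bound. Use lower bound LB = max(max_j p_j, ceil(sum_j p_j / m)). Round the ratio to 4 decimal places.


LPT order: [25, 12, 11, 9, 8, 4]
Machine loads after assignment: [25, 12, 15, 17]
LPT makespan = 25
Lower bound = max(max_job, ceil(total/4)) = max(25, 18) = 25
Ratio = 25 / 25 = 1.0

1.0


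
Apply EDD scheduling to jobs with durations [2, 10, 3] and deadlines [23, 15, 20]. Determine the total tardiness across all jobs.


Sort by due date (EDD order): [(10, 15), (3, 20), (2, 23)]
Compute completion times and tardiness:
  Job 1: p=10, d=15, C=10, tardiness=max(0,10-15)=0
  Job 2: p=3, d=20, C=13, tardiness=max(0,13-20)=0
  Job 3: p=2, d=23, C=15, tardiness=max(0,15-23)=0
Total tardiness = 0

0


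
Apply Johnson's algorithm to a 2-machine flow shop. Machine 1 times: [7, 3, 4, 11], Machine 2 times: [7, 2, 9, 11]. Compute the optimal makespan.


Apply Johnson's rule:
  Group 1 (a <= b): [(3, 4, 9), (1, 7, 7), (4, 11, 11)]
  Group 2 (a > b): [(2, 3, 2)]
Optimal job order: [3, 1, 4, 2]
Schedule:
  Job 3: M1 done at 4, M2 done at 13
  Job 1: M1 done at 11, M2 done at 20
  Job 4: M1 done at 22, M2 done at 33
  Job 2: M1 done at 25, M2 done at 35
Makespan = 35

35


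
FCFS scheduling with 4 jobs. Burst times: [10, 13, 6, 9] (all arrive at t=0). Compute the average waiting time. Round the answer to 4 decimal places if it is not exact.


FCFS order (as given): [10, 13, 6, 9]
Waiting times:
  Job 1: wait = 0
  Job 2: wait = 10
  Job 3: wait = 23
  Job 4: wait = 29
Sum of waiting times = 62
Average waiting time = 62/4 = 15.5

15.5


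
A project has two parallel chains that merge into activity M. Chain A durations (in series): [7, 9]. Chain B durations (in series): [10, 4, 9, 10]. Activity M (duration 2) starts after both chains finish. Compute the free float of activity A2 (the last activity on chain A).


ES(A2) = sum of predecessors on chain A = 7
EF(A2) = ES + duration = 7 + 9 = 16
Successor of A2 is M. ES(M) = max(sum(A), sum(B)) = max(16, 33) = 33
Free float = ES(successor) - EF(current) = 33 - 16 = 17

17


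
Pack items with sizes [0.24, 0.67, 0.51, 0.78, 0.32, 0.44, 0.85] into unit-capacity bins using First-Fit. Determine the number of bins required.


Place items sequentially using First-Fit:
  Item 0.24 -> new Bin 1
  Item 0.67 -> Bin 1 (now 0.91)
  Item 0.51 -> new Bin 2
  Item 0.78 -> new Bin 3
  Item 0.32 -> Bin 2 (now 0.83)
  Item 0.44 -> new Bin 4
  Item 0.85 -> new Bin 5
Total bins used = 5

5


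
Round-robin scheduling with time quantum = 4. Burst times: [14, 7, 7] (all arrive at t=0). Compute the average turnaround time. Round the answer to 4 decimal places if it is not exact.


Time quantum = 4
Execution trace:
  J1 runs 4 units, time = 4
  J2 runs 4 units, time = 8
  J3 runs 4 units, time = 12
  J1 runs 4 units, time = 16
  J2 runs 3 units, time = 19
  J3 runs 3 units, time = 22
  J1 runs 4 units, time = 26
  J1 runs 2 units, time = 28
Finish times: [28, 19, 22]
Average turnaround = 69/3 = 23.0

23.0


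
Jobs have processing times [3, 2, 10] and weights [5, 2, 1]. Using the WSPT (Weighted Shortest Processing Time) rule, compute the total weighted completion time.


Compute p/w ratios and sort ascending (WSPT): [(3, 5), (2, 2), (10, 1)]
Compute weighted completion times:
  Job (p=3,w=5): C=3, w*C=5*3=15
  Job (p=2,w=2): C=5, w*C=2*5=10
  Job (p=10,w=1): C=15, w*C=1*15=15
Total weighted completion time = 40

40


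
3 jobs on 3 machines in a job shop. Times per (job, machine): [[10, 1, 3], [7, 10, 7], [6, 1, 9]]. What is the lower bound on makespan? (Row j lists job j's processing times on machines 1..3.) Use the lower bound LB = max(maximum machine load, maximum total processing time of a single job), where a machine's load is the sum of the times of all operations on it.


Machine loads:
  Machine 1: 10 + 7 + 6 = 23
  Machine 2: 1 + 10 + 1 = 12
  Machine 3: 3 + 7 + 9 = 19
Max machine load = 23
Job totals:
  Job 1: 14
  Job 2: 24
  Job 3: 16
Max job total = 24
Lower bound = max(23, 24) = 24

24


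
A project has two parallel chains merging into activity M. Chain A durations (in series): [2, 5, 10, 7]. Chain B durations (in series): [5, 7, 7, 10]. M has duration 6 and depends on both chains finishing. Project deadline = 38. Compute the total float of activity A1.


Forward pass: ES(A1) = sum of predecessors on chain A = 0
EF = ES + duration = 0 + 2 = 2
Backward pass: LF(M) = deadline = 38; LS(M) = 38 - 6 = 32
LF(A1) = LS(M) - sum(successors on chain A) = 32 - 22 = 10
LS = LF - duration = 10 - 2 = 8
Total float = LS - ES = 8 - 0 = 8

8


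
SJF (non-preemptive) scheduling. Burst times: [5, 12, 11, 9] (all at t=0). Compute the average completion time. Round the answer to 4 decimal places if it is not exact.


SJF order (ascending): [5, 9, 11, 12]
Completion times:
  Job 1: burst=5, C=5
  Job 2: burst=9, C=14
  Job 3: burst=11, C=25
  Job 4: burst=12, C=37
Average completion = 81/4 = 20.25

20.25


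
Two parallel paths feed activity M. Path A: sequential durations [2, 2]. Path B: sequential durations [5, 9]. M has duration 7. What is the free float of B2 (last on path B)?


ES(B2) = sum of predecessors on chain B = 5
EF(B2) = ES + duration = 5 + 9 = 14
Successor of B2 is M. ES(M) = max(sum(A), sum(B)) = max(4, 14) = 14
Free float = ES(successor) - EF(current) = 14 - 14 = 0

0


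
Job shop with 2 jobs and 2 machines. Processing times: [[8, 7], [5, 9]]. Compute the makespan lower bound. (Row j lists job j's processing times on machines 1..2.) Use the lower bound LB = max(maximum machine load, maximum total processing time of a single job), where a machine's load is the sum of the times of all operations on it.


Machine loads:
  Machine 1: 8 + 5 = 13
  Machine 2: 7 + 9 = 16
Max machine load = 16
Job totals:
  Job 1: 15
  Job 2: 14
Max job total = 15
Lower bound = max(16, 15) = 16

16


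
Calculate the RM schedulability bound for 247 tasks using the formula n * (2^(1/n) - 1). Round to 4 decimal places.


Compute 2^(1/247) = 1.0028102051
Subtract 1: 1.0028102051 - 1 = 0.0028102051
Multiply by n: 247 * 0.0028102051 = 0.6941206597
Round to 4 dp: 0.6941

0.6941


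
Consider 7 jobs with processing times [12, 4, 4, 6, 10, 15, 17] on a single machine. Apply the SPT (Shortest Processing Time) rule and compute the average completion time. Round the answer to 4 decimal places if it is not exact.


Sort jobs by processing time (SPT order): [4, 4, 6, 10, 12, 15, 17]
Compute completion times sequentially:
  Job 1: processing = 4, completes at 4
  Job 2: processing = 4, completes at 8
  Job 3: processing = 6, completes at 14
  Job 4: processing = 10, completes at 24
  Job 5: processing = 12, completes at 36
  Job 6: processing = 15, completes at 51
  Job 7: processing = 17, completes at 68
Sum of completion times = 205
Average completion time = 205/7 = 29.2857

29.2857


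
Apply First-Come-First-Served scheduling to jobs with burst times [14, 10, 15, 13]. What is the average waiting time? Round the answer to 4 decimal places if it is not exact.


FCFS order (as given): [14, 10, 15, 13]
Waiting times:
  Job 1: wait = 0
  Job 2: wait = 14
  Job 3: wait = 24
  Job 4: wait = 39
Sum of waiting times = 77
Average waiting time = 77/4 = 19.25

19.25


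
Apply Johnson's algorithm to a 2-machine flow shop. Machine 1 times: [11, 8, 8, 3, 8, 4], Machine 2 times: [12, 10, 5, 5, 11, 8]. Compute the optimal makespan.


Apply Johnson's rule:
  Group 1 (a <= b): [(4, 3, 5), (6, 4, 8), (2, 8, 10), (5, 8, 11), (1, 11, 12)]
  Group 2 (a > b): [(3, 8, 5)]
Optimal job order: [4, 6, 2, 5, 1, 3]
Schedule:
  Job 4: M1 done at 3, M2 done at 8
  Job 6: M1 done at 7, M2 done at 16
  Job 2: M1 done at 15, M2 done at 26
  Job 5: M1 done at 23, M2 done at 37
  Job 1: M1 done at 34, M2 done at 49
  Job 3: M1 done at 42, M2 done at 54
Makespan = 54

54


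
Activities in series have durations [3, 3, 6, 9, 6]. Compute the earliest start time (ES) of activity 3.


Activity 3 starts after activities 1 through 2 complete.
Predecessor durations: [3, 3]
ES = 3 + 3 = 6

6


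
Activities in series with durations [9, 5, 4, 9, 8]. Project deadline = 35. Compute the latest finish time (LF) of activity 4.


LF(activity 4) = deadline - sum of successor durations
Successors: activities 5 through 5 with durations [8]
Sum of successor durations = 8
LF = 35 - 8 = 27

27


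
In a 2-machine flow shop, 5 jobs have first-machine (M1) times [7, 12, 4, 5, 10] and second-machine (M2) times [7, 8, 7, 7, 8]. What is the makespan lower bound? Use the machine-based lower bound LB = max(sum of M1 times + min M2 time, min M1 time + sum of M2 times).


LB1 = sum(M1 times) + min(M2 times) = 38 + 7 = 45
LB2 = min(M1 times) + sum(M2 times) = 4 + 37 = 41
Lower bound = max(LB1, LB2) = max(45, 41) = 45

45


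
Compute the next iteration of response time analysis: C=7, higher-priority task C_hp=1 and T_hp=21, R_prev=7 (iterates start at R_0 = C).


R_next = C + ceil(R_prev / T_hp) * C_hp
ceil(7 / 21) = ceil(0.3333) = 1
Interference = 1 * 1 = 1
R_next = 7 + 1 = 8

8


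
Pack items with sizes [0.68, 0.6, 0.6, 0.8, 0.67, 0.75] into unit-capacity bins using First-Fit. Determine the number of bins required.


Place items sequentially using First-Fit:
  Item 0.68 -> new Bin 1
  Item 0.6 -> new Bin 2
  Item 0.6 -> new Bin 3
  Item 0.8 -> new Bin 4
  Item 0.67 -> new Bin 5
  Item 0.75 -> new Bin 6
Total bins used = 6

6


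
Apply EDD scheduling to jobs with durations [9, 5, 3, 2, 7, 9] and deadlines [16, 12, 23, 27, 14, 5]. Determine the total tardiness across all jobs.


Sort by due date (EDD order): [(9, 5), (5, 12), (7, 14), (9, 16), (3, 23), (2, 27)]
Compute completion times and tardiness:
  Job 1: p=9, d=5, C=9, tardiness=max(0,9-5)=4
  Job 2: p=5, d=12, C=14, tardiness=max(0,14-12)=2
  Job 3: p=7, d=14, C=21, tardiness=max(0,21-14)=7
  Job 4: p=9, d=16, C=30, tardiness=max(0,30-16)=14
  Job 5: p=3, d=23, C=33, tardiness=max(0,33-23)=10
  Job 6: p=2, d=27, C=35, tardiness=max(0,35-27)=8
Total tardiness = 45

45


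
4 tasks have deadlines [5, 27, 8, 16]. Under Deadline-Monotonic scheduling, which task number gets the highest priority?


Sort tasks by relative deadline (ascending):
  Task 1: deadline = 5
  Task 3: deadline = 8
  Task 4: deadline = 16
  Task 2: deadline = 27
Priority order (highest first): [1, 3, 4, 2]
Highest priority task = 1

1


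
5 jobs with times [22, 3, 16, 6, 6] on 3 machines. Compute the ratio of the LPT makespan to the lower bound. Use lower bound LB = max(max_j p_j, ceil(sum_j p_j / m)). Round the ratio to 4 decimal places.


LPT order: [22, 16, 6, 6, 3]
Machine loads after assignment: [22, 16, 15]
LPT makespan = 22
Lower bound = max(max_job, ceil(total/3)) = max(22, 18) = 22
Ratio = 22 / 22 = 1.0

1.0


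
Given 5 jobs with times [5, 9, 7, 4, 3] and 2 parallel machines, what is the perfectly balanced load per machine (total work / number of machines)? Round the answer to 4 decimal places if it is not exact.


Total processing time = 5 + 9 + 7 + 4 + 3 = 28
Number of machines = 2
Ideal balanced load = 28 / 2 = 14.0

14.0


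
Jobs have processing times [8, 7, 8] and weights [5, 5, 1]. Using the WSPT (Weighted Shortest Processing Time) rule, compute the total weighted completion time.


Compute p/w ratios and sort ascending (WSPT): [(7, 5), (8, 5), (8, 1)]
Compute weighted completion times:
  Job (p=7,w=5): C=7, w*C=5*7=35
  Job (p=8,w=5): C=15, w*C=5*15=75
  Job (p=8,w=1): C=23, w*C=1*23=23
Total weighted completion time = 133

133


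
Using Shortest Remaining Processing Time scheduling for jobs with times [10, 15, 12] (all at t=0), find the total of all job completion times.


Since all jobs arrive at t=0, SRPT equals SPT ordering.
SPT order: [10, 12, 15]
Completion times:
  Job 1: p=10, C=10
  Job 2: p=12, C=22
  Job 3: p=15, C=37
Total completion time = 10 + 22 + 37 = 69

69


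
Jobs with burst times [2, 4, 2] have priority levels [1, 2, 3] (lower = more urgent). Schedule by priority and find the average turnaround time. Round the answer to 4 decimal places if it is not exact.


Sort by priority (ascending = highest first):
Order: [(1, 2), (2, 4), (3, 2)]
Completion times:
  Priority 1, burst=2, C=2
  Priority 2, burst=4, C=6
  Priority 3, burst=2, C=8
Average turnaround = 16/3 = 5.3333

5.3333


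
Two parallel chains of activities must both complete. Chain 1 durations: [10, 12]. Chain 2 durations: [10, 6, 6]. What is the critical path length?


Path A total = 10 + 12 = 22
Path B total = 10 + 6 + 6 = 22
Critical path = longest path = max(22, 22) = 22

22


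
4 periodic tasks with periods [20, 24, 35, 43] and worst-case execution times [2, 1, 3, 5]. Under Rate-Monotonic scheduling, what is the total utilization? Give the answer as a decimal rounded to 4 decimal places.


Compute individual utilizations (exact fractions):
  Task 1: C/T = 2/20 = 1/10 (approx. 0.1)
  Task 2: C/T = 1/24 (approx. 0.0417)
  Task 3: C/T = 3/35 (approx. 0.0857)
  Task 4: C/T = 5/43 (approx. 0.1163)
Total utilization U = 1/10 + 1/24 + 3/35 + 5/43 = 12413/36120
Rounded to 4 decimal places: U = 0.3437
RM (Liu & Layland) bound for 4 tasks = 0.756828; compare with U = 12413/36120 (approx. 0.343660)
U <= bound, so schedulable by RM sufficient condition.

0.3437


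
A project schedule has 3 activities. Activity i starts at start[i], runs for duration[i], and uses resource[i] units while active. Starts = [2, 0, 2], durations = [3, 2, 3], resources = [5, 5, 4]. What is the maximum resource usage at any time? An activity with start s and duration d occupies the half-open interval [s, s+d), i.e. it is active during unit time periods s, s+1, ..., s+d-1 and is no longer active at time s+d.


Each activity i is active on [start_i, start_i + duration_i).
Compute total resource usage per time slot:
  t=0: active resources = [5], total = 5
  t=1: active resources = [5], total = 5
  t=2: active resources = [5, 4], total = 9
  t=3: active resources = [5, 4], total = 9
  t=4: active resources = [5, 4], total = 9
Peak resource demand = 9

9


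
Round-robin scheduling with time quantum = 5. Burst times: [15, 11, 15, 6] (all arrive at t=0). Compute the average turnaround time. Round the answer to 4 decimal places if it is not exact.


Time quantum = 5
Execution trace:
  J1 runs 5 units, time = 5
  J2 runs 5 units, time = 10
  J3 runs 5 units, time = 15
  J4 runs 5 units, time = 20
  J1 runs 5 units, time = 25
  J2 runs 5 units, time = 30
  J3 runs 5 units, time = 35
  J4 runs 1 units, time = 36
  J1 runs 5 units, time = 41
  J2 runs 1 units, time = 42
  J3 runs 5 units, time = 47
Finish times: [41, 42, 47, 36]
Average turnaround = 166/4 = 41.5

41.5


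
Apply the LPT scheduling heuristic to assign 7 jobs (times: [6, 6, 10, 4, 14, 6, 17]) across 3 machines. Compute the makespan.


Sort jobs in decreasing order (LPT): [17, 14, 10, 6, 6, 6, 4]
Assign each job to the least loaded machine:
  Machine 1: jobs [17, 4], load = 21
  Machine 2: jobs [14, 6], load = 20
  Machine 3: jobs [10, 6, 6], load = 22
Makespan = max load = 22

22


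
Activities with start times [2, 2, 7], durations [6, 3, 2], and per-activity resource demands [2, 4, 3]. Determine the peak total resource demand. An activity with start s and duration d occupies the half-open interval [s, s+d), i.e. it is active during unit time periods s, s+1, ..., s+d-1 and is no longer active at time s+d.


Each activity i is active on [start_i, start_i + duration_i).
Compute total resource usage per time slot:
  t=0: active resources = [], total = 0
  t=1: active resources = [], total = 0
  t=2: active resources = [2, 4], total = 6
  t=3: active resources = [2, 4], total = 6
  t=4: active resources = [2, 4], total = 6
  t=5: active resources = [2], total = 2
  t=6: active resources = [2], total = 2
  t=7: active resources = [2, 3], total = 5
  t=8: active resources = [3], total = 3
Peak resource demand = 6

6


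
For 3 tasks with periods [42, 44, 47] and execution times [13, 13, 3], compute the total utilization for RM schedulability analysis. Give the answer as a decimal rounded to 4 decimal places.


Compute individual utilizations (exact fractions):
  Task 1: C/T = 13/42 (approx. 0.3095)
  Task 2: C/T = 13/44 (approx. 0.2955)
  Task 3: C/T = 3/47 (approx. 0.0638)
Total utilization U = 13/42 + 13/44 + 3/47 = 29045/43428
Rounded to 4 decimal places: U = 0.6688
RM (Liu & Layland) bound for 3 tasks = 0.779763; compare with U = 29045/43428 (approx. 0.668808)
U <= bound, so schedulable by RM sufficient condition.

0.6688


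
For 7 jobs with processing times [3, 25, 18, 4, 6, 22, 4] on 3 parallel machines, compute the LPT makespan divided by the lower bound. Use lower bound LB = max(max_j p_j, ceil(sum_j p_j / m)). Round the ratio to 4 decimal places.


LPT order: [25, 22, 18, 6, 4, 4, 3]
Machine loads after assignment: [28, 26, 28]
LPT makespan = 28
Lower bound = max(max_job, ceil(total/3)) = max(25, 28) = 28
Ratio = 28 / 28 = 1.0

1.0


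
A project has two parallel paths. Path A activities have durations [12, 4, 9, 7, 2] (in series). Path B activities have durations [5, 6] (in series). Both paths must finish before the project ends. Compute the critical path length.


Path A total = 12 + 4 + 9 + 7 + 2 = 34
Path B total = 5 + 6 = 11
Critical path = longest path = max(34, 11) = 34

34


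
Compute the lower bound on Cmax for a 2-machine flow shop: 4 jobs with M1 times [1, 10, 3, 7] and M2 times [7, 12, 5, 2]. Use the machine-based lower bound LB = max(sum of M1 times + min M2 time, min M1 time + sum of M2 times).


LB1 = sum(M1 times) + min(M2 times) = 21 + 2 = 23
LB2 = min(M1 times) + sum(M2 times) = 1 + 26 = 27
Lower bound = max(LB1, LB2) = max(23, 27) = 27

27


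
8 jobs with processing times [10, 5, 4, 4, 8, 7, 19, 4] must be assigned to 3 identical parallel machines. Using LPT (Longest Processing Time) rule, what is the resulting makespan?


Sort jobs in decreasing order (LPT): [19, 10, 8, 7, 5, 4, 4, 4]
Assign each job to the least loaded machine:
  Machine 1: jobs [19, 4], load = 23
  Machine 2: jobs [10, 5, 4], load = 19
  Machine 3: jobs [8, 7, 4], load = 19
Makespan = max load = 23

23


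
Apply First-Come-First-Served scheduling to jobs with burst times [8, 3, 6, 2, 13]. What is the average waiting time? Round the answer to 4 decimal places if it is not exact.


FCFS order (as given): [8, 3, 6, 2, 13]
Waiting times:
  Job 1: wait = 0
  Job 2: wait = 8
  Job 3: wait = 11
  Job 4: wait = 17
  Job 5: wait = 19
Sum of waiting times = 55
Average waiting time = 55/5 = 11.0

11.0


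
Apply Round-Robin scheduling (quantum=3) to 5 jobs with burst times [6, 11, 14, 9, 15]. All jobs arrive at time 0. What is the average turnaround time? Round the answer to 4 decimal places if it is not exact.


Time quantum = 3
Execution trace:
  J1 runs 3 units, time = 3
  J2 runs 3 units, time = 6
  J3 runs 3 units, time = 9
  J4 runs 3 units, time = 12
  J5 runs 3 units, time = 15
  J1 runs 3 units, time = 18
  J2 runs 3 units, time = 21
  J3 runs 3 units, time = 24
  J4 runs 3 units, time = 27
  J5 runs 3 units, time = 30
  J2 runs 3 units, time = 33
  J3 runs 3 units, time = 36
  J4 runs 3 units, time = 39
  J5 runs 3 units, time = 42
  J2 runs 2 units, time = 44
  J3 runs 3 units, time = 47
  J5 runs 3 units, time = 50
  J3 runs 2 units, time = 52
  J5 runs 3 units, time = 55
Finish times: [18, 44, 52, 39, 55]
Average turnaround = 208/5 = 41.6

41.6


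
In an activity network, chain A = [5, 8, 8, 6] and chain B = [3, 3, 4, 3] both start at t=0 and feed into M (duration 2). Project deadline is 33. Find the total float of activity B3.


Forward pass: ES(B3) = sum of predecessors on chain B = 6
EF = ES + duration = 6 + 4 = 10
Backward pass: LF(M) = deadline = 33; LS(M) = 33 - 2 = 31
LF(B3) = LS(M) - sum(successors on chain B) = 31 - 3 = 28
LS = LF - duration = 28 - 4 = 24
Total float = LS - ES = 24 - 6 = 18

18


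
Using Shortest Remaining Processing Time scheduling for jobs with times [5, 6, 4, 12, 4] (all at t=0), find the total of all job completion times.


Since all jobs arrive at t=0, SRPT equals SPT ordering.
SPT order: [4, 4, 5, 6, 12]
Completion times:
  Job 1: p=4, C=4
  Job 2: p=4, C=8
  Job 3: p=5, C=13
  Job 4: p=6, C=19
  Job 5: p=12, C=31
Total completion time = 4 + 8 + 13 + 19 + 31 = 75

75


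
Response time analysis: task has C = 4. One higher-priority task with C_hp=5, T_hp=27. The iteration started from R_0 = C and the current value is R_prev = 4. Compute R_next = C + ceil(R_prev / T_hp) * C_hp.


R_next = C + ceil(R_prev / T_hp) * C_hp
ceil(4 / 27) = ceil(0.1481) = 1
Interference = 1 * 5 = 5
R_next = 4 + 5 = 9

9


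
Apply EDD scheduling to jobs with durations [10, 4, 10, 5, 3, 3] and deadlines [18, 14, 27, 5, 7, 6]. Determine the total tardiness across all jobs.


Sort by due date (EDD order): [(5, 5), (3, 6), (3, 7), (4, 14), (10, 18), (10, 27)]
Compute completion times and tardiness:
  Job 1: p=5, d=5, C=5, tardiness=max(0,5-5)=0
  Job 2: p=3, d=6, C=8, tardiness=max(0,8-6)=2
  Job 3: p=3, d=7, C=11, tardiness=max(0,11-7)=4
  Job 4: p=4, d=14, C=15, tardiness=max(0,15-14)=1
  Job 5: p=10, d=18, C=25, tardiness=max(0,25-18)=7
  Job 6: p=10, d=27, C=35, tardiness=max(0,35-27)=8
Total tardiness = 22

22


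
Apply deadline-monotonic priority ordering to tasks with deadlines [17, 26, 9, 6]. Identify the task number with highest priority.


Sort tasks by relative deadline (ascending):
  Task 4: deadline = 6
  Task 3: deadline = 9
  Task 1: deadline = 17
  Task 2: deadline = 26
Priority order (highest first): [4, 3, 1, 2]
Highest priority task = 4

4
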